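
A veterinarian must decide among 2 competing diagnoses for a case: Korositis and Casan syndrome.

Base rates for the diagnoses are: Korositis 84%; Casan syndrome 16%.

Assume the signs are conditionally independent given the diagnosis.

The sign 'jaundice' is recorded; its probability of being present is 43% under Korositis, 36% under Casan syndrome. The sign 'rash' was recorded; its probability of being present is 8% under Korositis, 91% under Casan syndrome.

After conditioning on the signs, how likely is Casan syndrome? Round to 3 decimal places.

By Bayes' rule with conditional independence, the unnormalized weight for each hypothesis is prior × ∏ likelihoods:
  Korositis: 0.84 × 0.43 × 0.08 = 0.028896
  Casan syndrome: 0.16 × 0.36 × 0.91 = 0.052416
Normalizing constant Z = 0.028896 + 0.052416 = 0.081312.
P(Casan syndrome | evidence) = 0.052416 / 0.081312 ≈ 0.645.

0.645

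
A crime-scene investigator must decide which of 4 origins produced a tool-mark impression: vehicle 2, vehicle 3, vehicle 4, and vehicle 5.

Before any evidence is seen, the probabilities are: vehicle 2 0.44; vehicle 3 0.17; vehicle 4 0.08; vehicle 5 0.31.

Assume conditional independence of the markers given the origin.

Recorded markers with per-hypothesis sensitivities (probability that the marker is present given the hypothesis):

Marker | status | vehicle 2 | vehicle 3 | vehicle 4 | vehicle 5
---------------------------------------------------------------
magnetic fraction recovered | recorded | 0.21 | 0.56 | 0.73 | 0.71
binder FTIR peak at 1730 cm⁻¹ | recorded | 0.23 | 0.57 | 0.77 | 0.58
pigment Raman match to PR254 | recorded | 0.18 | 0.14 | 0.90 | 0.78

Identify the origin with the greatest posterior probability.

vehicle 5

By Bayes' rule with conditional independence, the unnormalized weight for each hypothesis is prior × ∏ likelihoods:
  vehicle 2: 0.44 × 0.21 × 0.23 × 0.18 = 0.0038254
  vehicle 3: 0.17 × 0.56 × 0.57 × 0.14 = 0.007597
  vehicle 4: 0.08 × 0.73 × 0.77 × 0.90 = 0.040471
  vehicle 5: 0.31 × 0.71 × 0.58 × 0.78 = 0.099573
Marginal likelihood of the evidence = 0.15147.
P(vehicle 2 | evidence) ≈ 0.0038254 / 0.15147 ≈ 0.025
P(vehicle 3 | evidence) ≈ 0.007597 / 0.15147 ≈ 0.050
P(vehicle 4 | evidence) ≈ 0.040471 / 0.15147 ≈ 0.267
P(vehicle 5 | evidence) ≈ 0.099573 / 0.15147 ≈ 0.657
The largest is 0.657, so vehicle 5 is most probable.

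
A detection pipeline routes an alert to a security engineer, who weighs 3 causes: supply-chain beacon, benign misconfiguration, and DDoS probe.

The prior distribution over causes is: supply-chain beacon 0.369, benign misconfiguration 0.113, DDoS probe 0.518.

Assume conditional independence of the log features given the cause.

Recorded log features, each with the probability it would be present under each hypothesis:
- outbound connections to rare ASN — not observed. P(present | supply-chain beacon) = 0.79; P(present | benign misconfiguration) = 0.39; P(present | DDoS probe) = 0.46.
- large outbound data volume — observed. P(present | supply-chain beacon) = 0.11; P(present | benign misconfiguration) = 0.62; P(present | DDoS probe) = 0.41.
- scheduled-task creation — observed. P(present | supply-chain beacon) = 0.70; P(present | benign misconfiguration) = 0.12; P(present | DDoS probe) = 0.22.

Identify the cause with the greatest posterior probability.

Multiply each prior by the joint likelihood of the log feature pattern (using 1 − P(present | H) for each absent log feature):
  supply-chain beacon: 0.369 × (1 − 0.79) × 0.11 × 0.70 = 0.0059667
  benign misconfiguration: 0.113 × (1 − 0.39) × 0.62 × 0.12 = 0.0051284
  DDoS probe: 0.518 × (1 − 0.46) × 0.41 × 0.22 = 0.025231
Normalizing constant Z = 0.0059667 + 0.0051284 + 0.025231 = 0.036326.
P(supply-chain beacon | evidence) ≈ 0.0059667 / 0.036326 ≈ 0.164
P(benign misconfiguration | evidence) ≈ 0.0051284 / 0.036326 ≈ 0.141
P(DDoS probe | evidence) ≈ 0.025231 / 0.036326 ≈ 0.695
The largest is 0.695, so DDoS probe is most probable.

DDoS probe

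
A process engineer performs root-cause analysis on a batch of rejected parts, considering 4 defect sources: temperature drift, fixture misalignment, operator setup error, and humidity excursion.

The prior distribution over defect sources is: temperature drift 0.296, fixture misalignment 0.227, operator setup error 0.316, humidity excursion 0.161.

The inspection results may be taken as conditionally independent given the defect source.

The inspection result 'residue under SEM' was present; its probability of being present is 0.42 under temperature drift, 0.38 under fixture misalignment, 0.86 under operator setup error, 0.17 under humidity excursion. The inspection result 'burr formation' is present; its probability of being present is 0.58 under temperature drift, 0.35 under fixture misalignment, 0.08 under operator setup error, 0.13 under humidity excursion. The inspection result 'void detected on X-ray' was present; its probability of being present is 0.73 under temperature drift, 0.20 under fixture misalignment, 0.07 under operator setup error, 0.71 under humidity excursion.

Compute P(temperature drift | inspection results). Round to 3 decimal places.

Multiply each prior by the joint likelihood of the inspection result pattern:
  temperature drift: 0.296 × 0.42 × 0.58 × 0.73 = 0.052637
  fixture misalignment: 0.227 × 0.38 × 0.35 × 0.20 = 0.0060382
  operator setup error: 0.316 × 0.86 × 0.08 × 0.07 = 0.0015219
  humidity excursion: 0.161 × 0.17 × 0.13 × 0.71 = 0.0025263
Marginal likelihood of the evidence = 0.062723.
P(temperature drift | evidence) = 0.052637 / 0.062723 ≈ 0.839.

0.839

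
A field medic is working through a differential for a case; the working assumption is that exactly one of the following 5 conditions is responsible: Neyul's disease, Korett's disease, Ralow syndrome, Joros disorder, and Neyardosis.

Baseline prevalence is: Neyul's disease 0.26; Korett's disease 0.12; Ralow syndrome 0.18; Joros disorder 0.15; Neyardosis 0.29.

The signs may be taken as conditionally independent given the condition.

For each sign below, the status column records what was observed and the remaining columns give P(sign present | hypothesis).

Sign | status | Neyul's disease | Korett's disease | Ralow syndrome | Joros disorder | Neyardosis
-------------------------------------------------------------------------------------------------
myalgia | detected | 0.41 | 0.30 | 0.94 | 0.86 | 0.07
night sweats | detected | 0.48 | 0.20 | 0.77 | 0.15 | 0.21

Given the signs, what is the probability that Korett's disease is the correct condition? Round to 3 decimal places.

0.034

For each hypothesis, the unnormalized posterior weight is prior × product of the sign likelihoods:
  Neyul's disease: 0.26 × 0.41 × 0.48 = 0.051168
  Korett's disease: 0.12 × 0.30 × 0.20 = 0.0072
  Ralow syndrome: 0.18 × 0.94 × 0.77 = 0.13028
  Joros disorder: 0.15 × 0.86 × 0.15 = 0.01935
  Neyardosis: 0.29 × 0.07 × 0.21 = 0.004263
The unnormalized weights sum to 0.21226.
P(Korett's disease | evidence) = 0.0072 / 0.21226 ≈ 0.034.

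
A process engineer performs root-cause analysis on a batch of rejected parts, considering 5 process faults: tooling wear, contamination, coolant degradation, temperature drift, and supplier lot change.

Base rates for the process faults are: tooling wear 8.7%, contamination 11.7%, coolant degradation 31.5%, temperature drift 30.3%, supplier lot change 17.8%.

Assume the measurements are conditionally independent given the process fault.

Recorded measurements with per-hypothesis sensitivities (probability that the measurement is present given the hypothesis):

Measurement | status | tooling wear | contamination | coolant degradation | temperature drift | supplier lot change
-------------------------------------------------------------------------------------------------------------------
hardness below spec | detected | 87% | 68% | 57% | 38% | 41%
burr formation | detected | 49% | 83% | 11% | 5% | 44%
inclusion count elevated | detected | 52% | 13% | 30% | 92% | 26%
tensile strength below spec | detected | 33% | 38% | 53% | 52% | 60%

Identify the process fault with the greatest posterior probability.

tooling wear

By Bayes' rule with conditional independence, the unnormalized weight for each hypothesis is prior × ∏ likelihoods:
  tooling wear: 0.087 × 0.87 × 0.49 × 0.52 × 0.33 = 0.0063643
  contamination: 0.117 × 0.68 × 0.83 × 0.13 × 0.38 = 0.0032621
  coolant degradation: 0.315 × 0.57 × 0.11 × 0.30 × 0.53 = 0.0031403
  temperature drift: 0.303 × 0.38 × 0.05 × 0.92 × 0.52 = 0.0027541
  supplier lot change: 0.178 × 0.41 × 0.44 × 0.26 × 0.60 = 0.0050093
Marginal likelihood of the evidence = 0.02053.
P(tooling wear | evidence) ≈ 0.0063643 / 0.02053 ≈ 0.310
P(contamination | evidence) ≈ 0.0032621 / 0.02053 ≈ 0.159
P(coolant degradation | evidence) ≈ 0.0031403 / 0.02053 ≈ 0.153
P(temperature drift | evidence) ≈ 0.0027541 / 0.02053 ≈ 0.134
P(supplier lot change | evidence) ≈ 0.0050093 / 0.02053 ≈ 0.244
The largest is 0.310, so tooling wear is most probable.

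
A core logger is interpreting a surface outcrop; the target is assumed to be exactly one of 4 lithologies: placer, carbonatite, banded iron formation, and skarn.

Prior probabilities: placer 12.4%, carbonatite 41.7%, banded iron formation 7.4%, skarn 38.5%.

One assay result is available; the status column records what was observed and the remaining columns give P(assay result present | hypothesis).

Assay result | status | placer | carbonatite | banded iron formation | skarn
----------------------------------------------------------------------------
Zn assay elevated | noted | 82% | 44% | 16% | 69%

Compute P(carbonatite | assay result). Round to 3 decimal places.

For each hypothesis, the unnormalized posterior weight is prior × likelihood:
  placer: 0.124 × 0.82 = 0.10168
  carbonatite: 0.417 × 0.44 = 0.18348
  banded iron formation: 0.074 × 0.16 = 0.01184
  skarn: 0.385 × 0.69 = 0.26565
Normalizing constant Z = 0.10168 + 0.18348 + 0.01184 + 0.26565 = 0.56265.
P(carbonatite | evidence) = 0.18348 / 0.56265 ≈ 0.326.

0.326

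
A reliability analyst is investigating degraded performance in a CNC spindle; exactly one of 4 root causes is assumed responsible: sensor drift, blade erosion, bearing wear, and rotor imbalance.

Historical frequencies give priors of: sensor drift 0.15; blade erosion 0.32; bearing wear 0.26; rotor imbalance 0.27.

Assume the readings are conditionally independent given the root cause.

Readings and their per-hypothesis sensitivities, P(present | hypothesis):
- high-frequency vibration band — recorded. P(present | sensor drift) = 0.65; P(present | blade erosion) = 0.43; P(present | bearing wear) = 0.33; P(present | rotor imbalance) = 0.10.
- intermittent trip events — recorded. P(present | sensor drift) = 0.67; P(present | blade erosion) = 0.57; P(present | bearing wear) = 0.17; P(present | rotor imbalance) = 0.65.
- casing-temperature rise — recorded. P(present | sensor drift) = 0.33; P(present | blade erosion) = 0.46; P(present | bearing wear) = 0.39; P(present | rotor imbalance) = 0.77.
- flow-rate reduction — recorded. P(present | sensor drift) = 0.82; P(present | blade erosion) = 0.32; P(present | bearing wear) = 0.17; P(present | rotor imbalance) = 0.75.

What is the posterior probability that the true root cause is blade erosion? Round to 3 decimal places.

0.286

Multiply each prior by the joint likelihood of the reading pattern:
  sensor drift: 0.15 × 0.65 × 0.67 × 0.33 × 0.82 = 0.017677
  blade erosion: 0.32 × 0.43 × 0.57 × 0.46 × 0.32 = 0.011545
  bearing wear: 0.26 × 0.33 × 0.17 × 0.39 × 0.17 = 0.00096705
  rotor imbalance: 0.27 × 0.10 × 0.65 × 0.77 × 0.75 = 0.010135
Marginal likelihood of the evidence = 0.040324.
P(blade erosion | evidence) = 0.011545 / 0.040324 ≈ 0.286.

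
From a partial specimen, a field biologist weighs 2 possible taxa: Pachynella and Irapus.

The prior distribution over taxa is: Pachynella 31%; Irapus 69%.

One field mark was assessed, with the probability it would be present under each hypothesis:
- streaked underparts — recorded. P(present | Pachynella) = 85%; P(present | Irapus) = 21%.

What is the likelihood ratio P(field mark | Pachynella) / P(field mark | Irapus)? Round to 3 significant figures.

Likelihood of this field mark under each hypothesis:
  Pachynella: 0.85
  Irapus: 0.21
Bayes factor = 0.85 / 0.21 ≈ 4.05

4.05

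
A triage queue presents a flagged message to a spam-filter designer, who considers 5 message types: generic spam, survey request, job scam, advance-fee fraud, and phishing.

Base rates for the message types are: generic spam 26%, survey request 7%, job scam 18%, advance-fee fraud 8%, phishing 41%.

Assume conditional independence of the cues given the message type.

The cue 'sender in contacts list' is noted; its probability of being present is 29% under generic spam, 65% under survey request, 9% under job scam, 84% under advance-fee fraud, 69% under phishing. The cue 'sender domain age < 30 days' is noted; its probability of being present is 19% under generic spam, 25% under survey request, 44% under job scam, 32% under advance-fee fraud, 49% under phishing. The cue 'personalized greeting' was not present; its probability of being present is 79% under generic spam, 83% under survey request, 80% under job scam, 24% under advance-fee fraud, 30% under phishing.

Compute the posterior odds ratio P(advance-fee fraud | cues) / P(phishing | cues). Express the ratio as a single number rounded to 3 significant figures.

0.168

The normalizing constant cancels in an odds ratio, so compute prior × likelihood for the two hypotheses only (using 1 − P(present | H) for each absent cue):
  advance-fee fraud: 0.08 × 0.84 × 0.32 × (1 − 0.24) = 0.016343
  phishing: 0.41 × 0.69 × 0.49 × (1 − 0.30) = 0.097035
Odds(advance-fee fraud : phishing) = 0.016343 / 0.097035 ≈ 0.168.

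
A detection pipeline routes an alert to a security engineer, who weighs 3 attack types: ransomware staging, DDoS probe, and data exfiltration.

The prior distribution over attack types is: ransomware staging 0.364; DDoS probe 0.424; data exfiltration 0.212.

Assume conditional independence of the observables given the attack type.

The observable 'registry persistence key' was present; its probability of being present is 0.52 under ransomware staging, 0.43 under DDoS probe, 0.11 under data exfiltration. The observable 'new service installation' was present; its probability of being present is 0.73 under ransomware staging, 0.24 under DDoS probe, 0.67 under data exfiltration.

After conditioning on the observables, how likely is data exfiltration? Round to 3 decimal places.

0.079

By Bayes' rule with conditional independence, the unnormalized weight for each hypothesis is prior × ∏ likelihoods:
  ransomware staging: 0.364 × 0.52 × 0.73 = 0.13817
  DDoS probe: 0.424 × 0.43 × 0.24 = 0.043757
  data exfiltration: 0.212 × 0.11 × 0.67 = 0.015624
Normalizing constant Z = 0.13817 + 0.043757 + 0.015624 = 0.19756.
P(data exfiltration | evidence) = 0.015624 / 0.19756 ≈ 0.079.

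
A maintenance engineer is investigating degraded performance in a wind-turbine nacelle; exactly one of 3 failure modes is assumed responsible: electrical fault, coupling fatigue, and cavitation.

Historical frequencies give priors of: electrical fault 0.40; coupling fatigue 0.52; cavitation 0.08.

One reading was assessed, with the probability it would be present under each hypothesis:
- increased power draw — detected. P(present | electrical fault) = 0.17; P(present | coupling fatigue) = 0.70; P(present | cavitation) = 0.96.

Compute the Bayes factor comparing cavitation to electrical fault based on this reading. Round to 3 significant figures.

5.65

Likelihood of this reading under each hypothesis:
  cavitation: 0.96
  electrical fault: 0.17
Bayes factor = 0.96 / 0.17 ≈ 5.65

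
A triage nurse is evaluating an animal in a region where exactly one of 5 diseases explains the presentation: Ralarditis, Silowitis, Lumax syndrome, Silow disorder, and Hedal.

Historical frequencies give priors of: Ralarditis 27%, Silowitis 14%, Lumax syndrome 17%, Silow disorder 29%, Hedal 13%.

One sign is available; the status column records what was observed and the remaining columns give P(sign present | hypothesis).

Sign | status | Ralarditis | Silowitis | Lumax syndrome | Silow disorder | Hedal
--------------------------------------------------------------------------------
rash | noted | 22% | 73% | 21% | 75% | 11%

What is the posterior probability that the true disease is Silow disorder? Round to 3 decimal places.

Multiply each prior by the likelihood of the sign:
  Ralarditis: 0.27 × 0.22 = 0.0594
  Silowitis: 0.14 × 0.73 = 0.1022
  Lumax syndrome: 0.17 × 0.21 = 0.0357
  Silow disorder: 0.29 × 0.75 = 0.2175
  Hedal: 0.13 × 0.11 = 0.0143
Normalizing constant Z = 0.0594 + 0.1022 + 0.0357 + 0.2175 + 0.0143 = 0.4291.
P(Silow disorder | evidence) = 0.2175 / 0.4291 ≈ 0.507.

0.507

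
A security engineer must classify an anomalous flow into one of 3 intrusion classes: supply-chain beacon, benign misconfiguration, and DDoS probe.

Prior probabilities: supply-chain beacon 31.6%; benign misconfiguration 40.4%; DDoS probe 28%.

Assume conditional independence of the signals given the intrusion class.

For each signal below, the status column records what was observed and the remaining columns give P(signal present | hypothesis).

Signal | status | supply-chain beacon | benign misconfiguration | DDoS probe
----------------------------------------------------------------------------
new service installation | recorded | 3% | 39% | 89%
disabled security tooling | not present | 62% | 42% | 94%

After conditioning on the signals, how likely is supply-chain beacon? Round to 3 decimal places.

0.033

By Bayes' rule with conditional independence, the unnormalized weight for each hypothesis is prior × ∏ likelihoods (using 1 − P(present | H) for each absent signal):
  supply-chain beacon: 0.316 × 0.03 × (1 − 0.62) = 0.0036024
  benign misconfiguration: 0.404 × 0.39 × (1 − 0.42) = 0.091385
  DDoS probe: 0.280 × 0.89 × (1 − 0.94) = 0.014952
Normalizing constant Z = 0.0036024 + 0.091385 + 0.014952 = 0.10994.
P(supply-chain beacon | evidence) = 0.0036024 / 0.10994 ≈ 0.033.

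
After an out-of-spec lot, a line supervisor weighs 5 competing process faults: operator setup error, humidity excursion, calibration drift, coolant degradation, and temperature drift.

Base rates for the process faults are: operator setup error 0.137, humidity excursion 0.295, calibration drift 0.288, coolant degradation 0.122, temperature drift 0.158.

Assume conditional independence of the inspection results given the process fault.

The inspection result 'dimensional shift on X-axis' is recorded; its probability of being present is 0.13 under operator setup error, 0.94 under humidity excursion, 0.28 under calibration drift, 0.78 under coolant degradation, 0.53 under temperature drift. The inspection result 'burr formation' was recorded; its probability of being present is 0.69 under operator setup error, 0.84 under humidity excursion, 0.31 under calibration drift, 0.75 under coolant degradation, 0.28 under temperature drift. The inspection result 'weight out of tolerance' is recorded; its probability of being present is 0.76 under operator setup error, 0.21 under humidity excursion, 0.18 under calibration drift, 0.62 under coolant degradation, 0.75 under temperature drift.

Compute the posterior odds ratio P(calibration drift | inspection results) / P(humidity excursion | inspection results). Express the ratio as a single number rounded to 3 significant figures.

0.0920

The normalizing constant cancels in an odds ratio, so compute prior × likelihood for the two hypotheses only:
  calibration drift: 0.288 × 0.28 × 0.31 × 0.18 = 0.0044997
  humidity excursion: 0.295 × 0.94 × 0.84 × 0.21 = 0.048916
Posterior odds = 0.0044997 / 0.048916 ≈ 0.0920.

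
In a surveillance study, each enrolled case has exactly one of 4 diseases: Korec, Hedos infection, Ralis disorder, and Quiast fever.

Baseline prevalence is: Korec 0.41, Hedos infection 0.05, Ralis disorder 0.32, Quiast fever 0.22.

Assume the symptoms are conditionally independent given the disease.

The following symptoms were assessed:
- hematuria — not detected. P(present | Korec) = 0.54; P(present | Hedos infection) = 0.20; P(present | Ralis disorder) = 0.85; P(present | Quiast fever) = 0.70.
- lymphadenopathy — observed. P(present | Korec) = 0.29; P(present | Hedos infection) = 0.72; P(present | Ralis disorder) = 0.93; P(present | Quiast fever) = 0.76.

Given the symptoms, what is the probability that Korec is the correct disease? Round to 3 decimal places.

0.307

For each hypothesis, the unnormalized posterior weight is prior × product of the symptom likelihoods (using 1 − P(present | H) for each absent symptom):
  Korec: 0.41 × (1 − 0.54) × 0.29 = 0.054694
  Hedos infection: 0.05 × (1 − 0.20) × 0.72 = 0.0288
  Ralis disorder: 0.32 × (1 − 0.85) × 0.93 = 0.04464
  Quiast fever: 0.22 × (1 − 0.70) × 0.76 = 0.05016
The unnormalized weights sum to 0.17829.
P(Korec | evidence) = 0.054694 / 0.17829 ≈ 0.307.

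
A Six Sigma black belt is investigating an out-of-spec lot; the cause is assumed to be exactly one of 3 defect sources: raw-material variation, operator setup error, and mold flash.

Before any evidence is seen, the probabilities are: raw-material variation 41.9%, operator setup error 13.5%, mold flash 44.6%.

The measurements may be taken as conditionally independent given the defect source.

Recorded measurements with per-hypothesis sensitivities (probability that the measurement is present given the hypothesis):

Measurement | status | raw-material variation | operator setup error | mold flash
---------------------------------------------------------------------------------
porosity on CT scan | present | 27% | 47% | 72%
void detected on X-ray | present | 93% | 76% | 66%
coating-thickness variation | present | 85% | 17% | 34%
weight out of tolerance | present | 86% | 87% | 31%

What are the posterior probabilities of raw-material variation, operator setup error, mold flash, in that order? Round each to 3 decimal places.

0.723, 0.067, 0.210

For each hypothesis, the unnormalized posterior weight is prior × product of the measurement likelihoods:
  raw-material variation: 0.419 × 0.27 × 0.93 × 0.85 × 0.86 = 0.076909
  operator setup error: 0.135 × 0.47 × 0.76 × 0.17 × 0.87 = 0.007132
  mold flash: 0.446 × 0.72 × 0.66 × 0.34 × 0.31 = 0.022338
The unnormalized weights sum to 0.10638.
P(raw-material variation | evidence) = 0.076909 / 0.10638 ≈ 0.723
P(operator setup error | evidence) = 0.007132 / 0.10638 ≈ 0.067
P(mold flash | evidence) = 0.022338 / 0.10638 ≈ 0.210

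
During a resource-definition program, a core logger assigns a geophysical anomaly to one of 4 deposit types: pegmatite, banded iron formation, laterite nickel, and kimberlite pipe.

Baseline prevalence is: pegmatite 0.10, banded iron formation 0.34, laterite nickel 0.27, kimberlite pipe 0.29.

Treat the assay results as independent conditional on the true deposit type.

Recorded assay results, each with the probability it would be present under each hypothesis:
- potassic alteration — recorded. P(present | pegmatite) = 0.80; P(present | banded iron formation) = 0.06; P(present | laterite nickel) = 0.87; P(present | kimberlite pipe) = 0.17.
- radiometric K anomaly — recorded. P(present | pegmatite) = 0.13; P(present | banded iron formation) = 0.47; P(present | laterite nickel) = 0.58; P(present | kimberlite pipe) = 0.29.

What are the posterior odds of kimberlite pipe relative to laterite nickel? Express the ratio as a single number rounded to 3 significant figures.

0.105

Unnormalized posterior weight (prior times the assay result likelihoods) for each of the two hypotheses:
  kimberlite pipe: 0.29 × 0.17 × 0.29 = 0.014297
  laterite nickel: 0.27 × 0.87 × 0.58 = 0.13624
Posterior odds = 0.014297 / 0.13624 ≈ 0.105.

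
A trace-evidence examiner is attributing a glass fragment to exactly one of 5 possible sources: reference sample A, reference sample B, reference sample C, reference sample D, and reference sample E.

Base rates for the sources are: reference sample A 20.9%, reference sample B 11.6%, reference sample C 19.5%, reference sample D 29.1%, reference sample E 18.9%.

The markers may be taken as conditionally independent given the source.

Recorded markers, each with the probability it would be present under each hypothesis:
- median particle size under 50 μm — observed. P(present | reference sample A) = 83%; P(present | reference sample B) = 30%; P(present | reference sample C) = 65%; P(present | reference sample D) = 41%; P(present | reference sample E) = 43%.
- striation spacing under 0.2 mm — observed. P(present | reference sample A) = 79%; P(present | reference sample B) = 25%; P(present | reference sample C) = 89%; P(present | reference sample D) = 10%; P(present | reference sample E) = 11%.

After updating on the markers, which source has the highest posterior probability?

reference sample A

Multiply each prior by the joint likelihood of the marker pattern:
  reference sample A: 0.209 × 0.83 × 0.79 = 0.13704
  reference sample B: 0.116 × 0.30 × 0.25 = 0.0087
  reference sample C: 0.195 × 0.65 × 0.89 = 0.11281
  reference sample D: 0.291 × 0.41 × 0.10 = 0.011931
  reference sample E: 0.189 × 0.43 × 0.11 = 0.0089397
Marginal likelihood of the evidence = 0.27942.
P(reference sample A | evidence) ≈ 0.13704 / 0.27942 ≈ 0.490
P(reference sample B | evidence) ≈ 0.0087 / 0.27942 ≈ 0.031
P(reference sample C | evidence) ≈ 0.11281 / 0.27942 ≈ 0.404
P(reference sample D | evidence) ≈ 0.011931 / 0.27942 ≈ 0.043
P(reference sample E | evidence) ≈ 0.0089397 / 0.27942 ≈ 0.032
The largest is 0.490, so reference sample A is most probable.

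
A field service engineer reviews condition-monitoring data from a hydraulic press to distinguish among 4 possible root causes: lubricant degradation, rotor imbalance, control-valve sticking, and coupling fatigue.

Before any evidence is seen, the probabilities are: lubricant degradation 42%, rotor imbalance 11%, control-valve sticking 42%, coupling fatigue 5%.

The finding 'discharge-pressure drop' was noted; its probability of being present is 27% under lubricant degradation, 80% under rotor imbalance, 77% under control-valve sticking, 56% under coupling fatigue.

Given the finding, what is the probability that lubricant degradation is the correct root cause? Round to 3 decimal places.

By Bayes' rule, the unnormalized weight for each hypothesis is prior × likelihood:
  lubricant degradation: 0.42 × 0.27 = 0.1134
  rotor imbalance: 0.11 × 0.80 = 0.088
  control-valve sticking: 0.42 × 0.77 = 0.3234
  coupling fatigue: 0.05 × 0.56 = 0.028
Marginal likelihood of the evidence = 0.5528.
P(lubricant degradation | evidence) = 0.1134 / 0.5528 ≈ 0.205.

0.205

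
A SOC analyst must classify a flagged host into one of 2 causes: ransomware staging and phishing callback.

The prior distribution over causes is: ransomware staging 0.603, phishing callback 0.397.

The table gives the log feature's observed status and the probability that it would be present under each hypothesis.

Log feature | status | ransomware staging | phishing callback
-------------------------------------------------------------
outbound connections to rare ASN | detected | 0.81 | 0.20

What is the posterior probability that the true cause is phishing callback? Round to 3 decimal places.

Multiply each prior by the likelihood of the log feature:
  ransomware staging: 0.603 × 0.81 = 0.48843
  phishing callback: 0.397 × 0.20 = 0.0794
The unnormalized weights sum to 0.56783.
P(phishing callback | evidence) = 0.0794 / 0.56783 ≈ 0.140.

0.140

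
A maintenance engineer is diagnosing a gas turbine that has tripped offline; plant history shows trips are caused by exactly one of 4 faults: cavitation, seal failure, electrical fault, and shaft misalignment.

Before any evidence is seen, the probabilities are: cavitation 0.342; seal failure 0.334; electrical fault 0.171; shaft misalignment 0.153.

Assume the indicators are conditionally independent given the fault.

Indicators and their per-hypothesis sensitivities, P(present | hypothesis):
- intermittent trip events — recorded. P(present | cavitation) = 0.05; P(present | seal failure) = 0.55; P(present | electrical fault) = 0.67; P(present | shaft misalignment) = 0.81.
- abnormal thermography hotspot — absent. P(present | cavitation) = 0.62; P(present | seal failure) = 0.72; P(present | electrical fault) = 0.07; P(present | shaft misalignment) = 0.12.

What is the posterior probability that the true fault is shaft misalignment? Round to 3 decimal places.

For each hypothesis, the unnormalized posterior weight is prior × product of the indicator likelihoods (using 1 − P(present | H) for each absent indicator):
  cavitation: 0.342 × 0.05 × (1 − 0.62) = 0.006498
  seal failure: 0.334 × 0.55 × (1 − 0.72) = 0.051436
  electrical fault: 0.171 × 0.67 × (1 − 0.07) = 0.10655
  shaft misalignment: 0.153 × 0.81 × (1 − 0.12) = 0.10906
Normalizing constant Z = 0.006498 + 0.051436 + 0.10655 + 0.10906 = 0.27354.
P(shaft misalignment | evidence) = 0.10906 / 0.27354 ≈ 0.399.

0.399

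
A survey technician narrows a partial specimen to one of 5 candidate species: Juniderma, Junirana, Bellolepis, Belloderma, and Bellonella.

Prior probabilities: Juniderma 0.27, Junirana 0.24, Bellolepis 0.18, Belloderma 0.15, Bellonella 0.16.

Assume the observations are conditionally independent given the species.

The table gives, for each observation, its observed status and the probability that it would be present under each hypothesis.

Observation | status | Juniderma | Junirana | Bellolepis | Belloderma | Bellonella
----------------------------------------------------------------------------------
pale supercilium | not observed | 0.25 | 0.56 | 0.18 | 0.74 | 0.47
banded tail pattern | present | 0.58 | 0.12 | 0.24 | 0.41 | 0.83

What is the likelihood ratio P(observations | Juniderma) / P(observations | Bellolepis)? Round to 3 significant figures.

Take the product of per-observation likelihoods under each hypothesis (using 1 − P(present | H) for each absent observation), then divide.
  Juniderma: (1 − 0.25) × 0.58 = 0.435
  Bellolepis: (1 − 0.18) × 0.24 = 0.1968
Bayes factor = 0.435 / 0.1968 ≈ 2.21

2.21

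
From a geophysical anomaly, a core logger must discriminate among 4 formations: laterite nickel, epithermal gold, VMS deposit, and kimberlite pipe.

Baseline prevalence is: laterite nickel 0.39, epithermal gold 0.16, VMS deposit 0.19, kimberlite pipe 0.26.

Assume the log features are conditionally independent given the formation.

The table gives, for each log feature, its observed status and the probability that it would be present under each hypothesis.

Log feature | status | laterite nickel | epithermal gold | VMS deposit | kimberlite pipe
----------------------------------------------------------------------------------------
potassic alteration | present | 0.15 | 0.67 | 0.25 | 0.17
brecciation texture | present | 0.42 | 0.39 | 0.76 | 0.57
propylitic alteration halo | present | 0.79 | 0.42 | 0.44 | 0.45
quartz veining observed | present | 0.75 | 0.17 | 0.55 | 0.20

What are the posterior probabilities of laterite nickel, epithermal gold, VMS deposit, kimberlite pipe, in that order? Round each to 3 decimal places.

Multiply each prior by the joint likelihood of the log feature pattern:
  laterite nickel: 0.39 × 0.15 × 0.42 × 0.79 × 0.75 = 0.014558
  epithermal gold: 0.16 × 0.67 × 0.39 × 0.42 × 0.17 = 0.0029851
  VMS deposit: 0.19 × 0.25 × 0.76 × 0.44 × 0.55 = 0.0087362
  kimberlite pipe: 0.26 × 0.17 × 0.57 × 0.45 × 0.20 = 0.0022675
Normalizing constant Z = 0.014558 + 0.0029851 + 0.0087362 + 0.0022675 = 0.028546.
P(laterite nickel | evidence) = 0.014558 / 0.028546 ≈ 0.510
P(epithermal gold | evidence) = 0.0029851 / 0.028546 ≈ 0.105
P(VMS deposit | evidence) = 0.0087362 / 0.028546 ≈ 0.306
P(kimberlite pipe | evidence) = 0.0022675 / 0.028546 ≈ 0.079

0.510, 0.105, 0.306, 0.079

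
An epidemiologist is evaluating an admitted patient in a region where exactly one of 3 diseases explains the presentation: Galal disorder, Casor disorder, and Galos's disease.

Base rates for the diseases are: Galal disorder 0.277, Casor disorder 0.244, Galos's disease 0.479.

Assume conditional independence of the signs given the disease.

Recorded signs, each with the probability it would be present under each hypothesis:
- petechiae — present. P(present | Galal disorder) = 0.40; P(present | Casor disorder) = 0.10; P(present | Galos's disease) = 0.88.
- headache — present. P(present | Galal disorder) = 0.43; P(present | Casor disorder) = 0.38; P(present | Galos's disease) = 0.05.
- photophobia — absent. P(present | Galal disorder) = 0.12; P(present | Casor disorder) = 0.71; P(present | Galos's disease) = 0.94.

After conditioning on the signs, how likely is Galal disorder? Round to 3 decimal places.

0.914

By Bayes' rule with conditional independence, the unnormalized weight for each hypothesis is prior × ∏ likelihoods (using 1 − P(present | H) for each absent sign):
  Galal disorder: 0.277 × 0.40 × 0.43 × (1 − 0.12) = 0.041927
  Casor disorder: 0.244 × 0.10 × 0.38 × (1 − 0.71) = 0.0026889
  Galos's disease: 0.479 × 0.88 × 0.05 × (1 − 0.94) = 0.0012646
The unnormalized weights sum to 0.04588.
P(Galal disorder | evidence) = 0.041927 / 0.04588 ≈ 0.914.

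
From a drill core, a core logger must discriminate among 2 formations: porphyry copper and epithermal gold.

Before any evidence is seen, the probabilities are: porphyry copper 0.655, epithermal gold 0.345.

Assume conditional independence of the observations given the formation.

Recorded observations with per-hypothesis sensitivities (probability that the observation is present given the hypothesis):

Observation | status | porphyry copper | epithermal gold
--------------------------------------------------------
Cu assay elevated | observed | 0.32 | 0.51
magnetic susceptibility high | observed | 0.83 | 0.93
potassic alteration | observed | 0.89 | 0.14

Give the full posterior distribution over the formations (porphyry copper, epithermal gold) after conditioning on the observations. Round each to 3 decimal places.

0.871, 0.129

By Bayes' rule with conditional independence, the unnormalized weight for each hypothesis is prior × ∏ likelihoods:
  porphyry copper: 0.655 × 0.32 × 0.83 × 0.89 = 0.15483
  epithermal gold: 0.345 × 0.51 × 0.93 × 0.14 = 0.022909
Marginal likelihood of the evidence = 0.17774.
P(porphyry copper | evidence) = 0.15483 / 0.17774 ≈ 0.871
P(epithermal gold | evidence) = 0.022909 / 0.17774 ≈ 0.129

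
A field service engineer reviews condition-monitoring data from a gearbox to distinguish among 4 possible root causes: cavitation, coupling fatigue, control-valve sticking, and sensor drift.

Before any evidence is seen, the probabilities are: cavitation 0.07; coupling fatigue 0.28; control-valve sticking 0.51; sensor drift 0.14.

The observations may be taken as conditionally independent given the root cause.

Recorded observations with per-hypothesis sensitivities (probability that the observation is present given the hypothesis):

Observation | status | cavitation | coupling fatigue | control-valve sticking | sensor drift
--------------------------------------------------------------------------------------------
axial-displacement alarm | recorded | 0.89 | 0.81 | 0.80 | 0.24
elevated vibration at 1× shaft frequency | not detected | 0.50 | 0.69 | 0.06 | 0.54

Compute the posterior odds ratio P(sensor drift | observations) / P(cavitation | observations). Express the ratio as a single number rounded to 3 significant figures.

Unnormalized posterior weight (prior times the observation likelihoods) for each of the two hypotheses (using 1 − P(present | H) for each absent observation):
  sensor drift: 0.14 × 0.24 × (1 − 0.54) = 0.015456
  cavitation: 0.07 × 0.89 × (1 − 0.50) = 0.03115
Odds(sensor drift : cavitation) = 0.015456 / 0.03115 ≈ 0.496.

0.496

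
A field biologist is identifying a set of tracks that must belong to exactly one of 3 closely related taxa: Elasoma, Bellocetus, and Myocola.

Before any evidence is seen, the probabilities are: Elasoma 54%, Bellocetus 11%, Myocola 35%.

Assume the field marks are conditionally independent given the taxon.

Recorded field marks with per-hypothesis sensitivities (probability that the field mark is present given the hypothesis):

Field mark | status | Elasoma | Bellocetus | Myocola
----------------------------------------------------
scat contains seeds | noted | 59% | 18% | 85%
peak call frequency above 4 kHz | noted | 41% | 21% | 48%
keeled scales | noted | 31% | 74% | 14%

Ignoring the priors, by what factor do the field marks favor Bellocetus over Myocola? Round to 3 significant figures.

Take the product of per-field mark likelihoods under each hypothesis, then divide.
  Bellocetus: 0.18 × 0.21 × 0.74 = 0.027972
  Myocola: 0.85 × 0.48 × 0.14 = 0.05712
Bayes factor = 0.027972 / 0.05712 ≈ 0.490

0.490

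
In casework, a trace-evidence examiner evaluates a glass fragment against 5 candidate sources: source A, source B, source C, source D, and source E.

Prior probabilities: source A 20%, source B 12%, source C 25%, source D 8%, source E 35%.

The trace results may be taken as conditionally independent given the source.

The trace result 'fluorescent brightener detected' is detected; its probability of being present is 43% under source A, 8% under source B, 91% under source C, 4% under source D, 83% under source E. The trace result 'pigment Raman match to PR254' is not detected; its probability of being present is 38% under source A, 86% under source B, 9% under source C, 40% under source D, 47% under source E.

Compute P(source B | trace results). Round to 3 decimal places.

For each hypothesis, the unnormalized posterior weight is prior × product of the trace result likelihoods (using 1 − P(present | H) for each absent trace result):
  source A: 0.20 × 0.43 × (1 − 0.38) = 0.05332
  source B: 0.12 × 0.08 × (1 − 0.86) = 0.001344
  source C: 0.25 × 0.91 × (1 − 0.09) = 0.20703
  source D: 0.08 × 0.04 × (1 − 0.40) = 0.00192
  source E: 0.35 × 0.83 × (1 − 0.47) = 0.15396
Marginal likelihood of the evidence = 0.41757.
P(source B | evidence) = 0.001344 / 0.41757 ≈ 0.003.

0.003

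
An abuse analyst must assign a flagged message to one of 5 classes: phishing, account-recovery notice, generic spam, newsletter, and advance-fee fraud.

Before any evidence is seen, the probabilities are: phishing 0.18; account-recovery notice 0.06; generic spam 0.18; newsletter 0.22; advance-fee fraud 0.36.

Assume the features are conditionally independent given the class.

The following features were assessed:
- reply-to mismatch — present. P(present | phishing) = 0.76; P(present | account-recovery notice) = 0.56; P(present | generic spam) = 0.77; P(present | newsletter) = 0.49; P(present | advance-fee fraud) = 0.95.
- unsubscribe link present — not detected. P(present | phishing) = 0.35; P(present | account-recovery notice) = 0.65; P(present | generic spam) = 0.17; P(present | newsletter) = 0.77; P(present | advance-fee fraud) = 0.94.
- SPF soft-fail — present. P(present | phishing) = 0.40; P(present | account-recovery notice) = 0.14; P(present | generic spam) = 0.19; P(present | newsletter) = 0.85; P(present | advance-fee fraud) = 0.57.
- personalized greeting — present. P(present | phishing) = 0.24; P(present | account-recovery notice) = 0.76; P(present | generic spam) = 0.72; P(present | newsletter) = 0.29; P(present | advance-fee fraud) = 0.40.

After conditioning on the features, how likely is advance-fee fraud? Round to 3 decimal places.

0.129

For each hypothesis, the unnormalized posterior weight is prior × product of the feature likelihoods (using 1 − P(present | H) for each absent feature):
  phishing: 0.18 × 0.76 × (1 − 0.35) × 0.40 × 0.24 = 0.0085363
  account-recovery notice: 0.06 × 0.56 × (1 − 0.65) × 0.14 × 0.76 = 0.0012513
  generic spam: 0.18 × 0.77 × (1 − 0.17) × 0.19 × 0.72 = 0.015737
  newsletter: 0.22 × 0.49 × (1 − 0.77) × 0.85 × 0.29 = 0.0061117
  advance-fee fraud: 0.36 × 0.95 × (1 − 0.94) × 0.57 × 0.40 = 0.0046786
Marginal likelihood of the evidence = 0.036315.
P(advance-fee fraud | evidence) = 0.0046786 / 0.036315 ≈ 0.129.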